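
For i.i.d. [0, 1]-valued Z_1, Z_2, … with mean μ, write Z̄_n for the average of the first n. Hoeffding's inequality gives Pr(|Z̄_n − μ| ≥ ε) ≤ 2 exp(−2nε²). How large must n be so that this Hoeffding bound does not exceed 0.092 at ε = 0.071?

Require 2·exp(−2nε²) ≤ 0.092, i.e. 2nε² ≥ ln(2/0.092) = 3.079114.
So n ≥ 3.079114 / (2·0.071²) = 305.407.
The smallest integer n is 306.

306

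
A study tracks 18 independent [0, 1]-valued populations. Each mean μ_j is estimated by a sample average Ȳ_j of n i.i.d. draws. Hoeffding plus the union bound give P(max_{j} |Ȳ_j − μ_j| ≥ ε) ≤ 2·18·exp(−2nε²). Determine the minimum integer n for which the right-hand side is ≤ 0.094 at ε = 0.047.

Need 2·18·exp(−2nε²) ≤ 0.094, i.e. exp(−2nε²) ≤ 0.094/36.
So 2nε² ≥ ln(36/0.094) = 5.947979.
Hence n ≥ 5.947979/(2·0.047²) = 1346.306.
The smallest integer n is 1347.

1347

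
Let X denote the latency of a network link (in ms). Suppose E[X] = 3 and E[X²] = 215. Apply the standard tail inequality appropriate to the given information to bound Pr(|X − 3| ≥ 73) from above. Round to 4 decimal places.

The first two moments determine the variance, so Chebyshev's inequality is the sharpest standard bound available.
Var(X) = E[X²] − (E[X])² = 215 − 9 = 206.
Chebyshev's inequality: Pr(|X − μ| ≥ t) ≤ Var(X)/t² = 206/5329 = 0.0387.

0.0387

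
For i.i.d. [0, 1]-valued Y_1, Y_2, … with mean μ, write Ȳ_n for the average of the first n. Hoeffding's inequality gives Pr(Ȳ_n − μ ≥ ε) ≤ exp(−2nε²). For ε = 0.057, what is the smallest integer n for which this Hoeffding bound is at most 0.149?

293

Require exp(−2nε²) ≤ 0.149, i.e. 2nε² ≥ ln(1/0.149) = 1.903809.
So n ≥ 1.903809 / (2·0.057²) = 292.984.
The smallest integer n is 293.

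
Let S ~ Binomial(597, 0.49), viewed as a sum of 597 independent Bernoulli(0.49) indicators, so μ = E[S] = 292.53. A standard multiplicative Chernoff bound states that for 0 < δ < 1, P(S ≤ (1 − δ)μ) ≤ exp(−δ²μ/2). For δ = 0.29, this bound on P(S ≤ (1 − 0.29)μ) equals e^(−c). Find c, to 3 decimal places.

c = δ²μ/2 = 0.29²·292.53/2 = 12.3009.

12.301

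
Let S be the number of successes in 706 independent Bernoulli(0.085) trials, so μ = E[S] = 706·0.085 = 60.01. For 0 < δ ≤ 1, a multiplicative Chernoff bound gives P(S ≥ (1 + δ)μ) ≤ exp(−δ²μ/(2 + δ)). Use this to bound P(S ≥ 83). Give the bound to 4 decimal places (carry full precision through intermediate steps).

Write 83 = (1 + δ)μ, so δ = 83/60.01 − 1 = 0.3831028…
Then the exponent is δ²μ/(2 + δ) = (83 − μ)² / (μ·(2 + δ)) = 3.695826.
Bound = exp(−3.695826) = 0.02483.

0.0248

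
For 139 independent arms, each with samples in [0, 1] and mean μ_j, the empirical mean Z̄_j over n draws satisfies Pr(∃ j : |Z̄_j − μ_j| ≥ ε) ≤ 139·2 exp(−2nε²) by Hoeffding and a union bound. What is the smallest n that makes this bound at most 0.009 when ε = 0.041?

3076

Need 2·139·exp(−2nε²) ≤ 0.009, i.e. exp(−2nε²) ≤ 0.009/278.
So 2nε² ≥ ln(278/0.009) = 10.338152.
Hence n ≥ 10.338152/(2·0.041²) = 3075.001.
The smallest integer n is 3076.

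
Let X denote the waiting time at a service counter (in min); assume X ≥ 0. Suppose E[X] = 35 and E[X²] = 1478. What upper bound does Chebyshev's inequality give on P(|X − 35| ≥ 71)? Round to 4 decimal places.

Var(X) = E[X²] − (E[X])² = 1478 − 1225 = 253.
Chebyshev's inequality: P(|X − μ| ≥ t) ≤ Var(X)/t² = 253/5041 = 0.0502.

0.0502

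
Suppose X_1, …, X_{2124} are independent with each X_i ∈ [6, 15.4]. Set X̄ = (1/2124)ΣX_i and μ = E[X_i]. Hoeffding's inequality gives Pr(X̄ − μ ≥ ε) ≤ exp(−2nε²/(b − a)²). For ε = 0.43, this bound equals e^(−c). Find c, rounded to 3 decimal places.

8.889

c = 2nε²/(b − a)² = 2·2124·0.43² / 9.4² = 8.8893.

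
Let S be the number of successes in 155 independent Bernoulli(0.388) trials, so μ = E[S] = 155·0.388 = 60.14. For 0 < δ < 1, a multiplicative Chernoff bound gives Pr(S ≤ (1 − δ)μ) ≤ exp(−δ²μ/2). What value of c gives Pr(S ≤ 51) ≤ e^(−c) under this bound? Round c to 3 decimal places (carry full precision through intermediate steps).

0.695

Write 51 = (1 − δ)μ, so δ = 1 − 51/60.14 = 0.1519787…
Then the exponent is δ²μ/2 = (μ − 51)²/(2μ) = 0.694543.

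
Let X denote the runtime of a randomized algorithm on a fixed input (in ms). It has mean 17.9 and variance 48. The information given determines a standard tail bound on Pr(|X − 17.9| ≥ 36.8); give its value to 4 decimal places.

Mean and variance are known, so Chebyshev's inequality applies.
Chebyshev: Pr(|X − μ| ≥ t) ≤ Var(X)/t².
Bound = 48 / 1354.24 = 0.0354.

0.0354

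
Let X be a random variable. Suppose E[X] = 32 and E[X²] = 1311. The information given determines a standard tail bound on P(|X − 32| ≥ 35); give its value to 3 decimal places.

0.234

The first two moments determine the variance, so Chebyshev's inequality is the sharpest standard bound available.
Var(X) = E[X²] − (E[X])² = 1311 − 1024 = 287.
Chebyshev's inequality: P(|X − μ| ≥ t) ≤ Var(X)/t² = 287/1225 = 0.2343.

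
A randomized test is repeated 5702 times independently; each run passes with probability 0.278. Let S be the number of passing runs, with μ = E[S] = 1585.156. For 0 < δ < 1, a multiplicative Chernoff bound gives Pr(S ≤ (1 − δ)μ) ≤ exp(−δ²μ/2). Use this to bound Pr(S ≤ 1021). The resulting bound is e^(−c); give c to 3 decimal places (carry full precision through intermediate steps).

Write 1021 = (1 − δ)μ, so δ = 1 − 1021/1585.156 = 0.3558994…
Then the exponent is δ²μ/2 = (μ − 1021)²/(2μ) = 100.391379.

100.391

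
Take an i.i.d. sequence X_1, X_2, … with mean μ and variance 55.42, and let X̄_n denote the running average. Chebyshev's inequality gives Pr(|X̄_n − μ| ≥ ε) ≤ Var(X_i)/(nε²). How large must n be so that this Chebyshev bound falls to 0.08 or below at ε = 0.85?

959

Require 55.42/(n·0.85²) ≤ 0.08, i.e. n ≥ 55.42/(0.08·0.85²) = 958.824.
The smallest integer n is 959.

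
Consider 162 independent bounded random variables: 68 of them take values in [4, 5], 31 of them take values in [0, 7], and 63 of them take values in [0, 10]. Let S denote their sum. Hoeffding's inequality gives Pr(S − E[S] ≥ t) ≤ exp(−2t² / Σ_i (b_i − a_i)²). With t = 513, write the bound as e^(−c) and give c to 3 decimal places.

Σ(b_i − a_i)² = 68·1² + 31·7² + 63·10² = 7887.
c = 2t² / 7887 = 2·513² / 7887 = 66.7349.

66.735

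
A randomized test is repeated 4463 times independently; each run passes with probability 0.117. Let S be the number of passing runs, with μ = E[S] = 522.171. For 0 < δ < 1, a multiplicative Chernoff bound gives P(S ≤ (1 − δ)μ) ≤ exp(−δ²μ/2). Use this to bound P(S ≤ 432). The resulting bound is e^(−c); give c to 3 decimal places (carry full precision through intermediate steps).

7.786

Write 432 = (1 − δ)μ, so δ = 1 − 432/522.171 = 0.1726848…
Then the exponent is δ²μ/2 = (μ − 432)²/(2μ) = 7.785581.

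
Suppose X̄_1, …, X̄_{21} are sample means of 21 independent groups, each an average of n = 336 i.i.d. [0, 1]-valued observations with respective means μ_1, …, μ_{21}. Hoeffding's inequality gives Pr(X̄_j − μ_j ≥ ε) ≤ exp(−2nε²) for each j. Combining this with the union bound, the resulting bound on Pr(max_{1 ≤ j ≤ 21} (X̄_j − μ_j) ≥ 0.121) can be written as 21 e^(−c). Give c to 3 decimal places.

Union bound over the 21 events: Pr(max_{1 ≤ j ≤ 21} (X̄_j − μ_j) ≥ 0.121) ≤ 21·exp(−2nε²) = 21 exp(−2·336·0.121²).
So c = 2·336·0.121² = 9.8388.

9.839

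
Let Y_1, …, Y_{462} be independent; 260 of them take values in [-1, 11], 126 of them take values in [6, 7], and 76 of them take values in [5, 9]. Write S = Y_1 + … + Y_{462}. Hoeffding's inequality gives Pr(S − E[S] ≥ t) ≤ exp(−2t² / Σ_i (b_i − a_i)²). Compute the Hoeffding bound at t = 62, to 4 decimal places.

Σ(b_i − a_i)² = 260·12² + 126·1² + 76·4² = 38782.
Exponent = 2·62² / 38782 = 0.19824.
Bound = exp(−0.19824) = 0.82018.

0.8202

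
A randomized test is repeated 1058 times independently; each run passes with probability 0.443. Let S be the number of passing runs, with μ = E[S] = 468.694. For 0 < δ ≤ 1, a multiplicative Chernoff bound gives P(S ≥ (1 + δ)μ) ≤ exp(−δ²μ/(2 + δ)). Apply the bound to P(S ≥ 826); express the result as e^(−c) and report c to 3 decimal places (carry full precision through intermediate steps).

Write 826 = (1 + δ)μ, so δ = 826/468.694 − 1 = 0.7623439…
Then the exponent is δ²μ/(2 + δ) = (826 − μ)² / (μ·(2 + δ)) = 98.608303.

98.608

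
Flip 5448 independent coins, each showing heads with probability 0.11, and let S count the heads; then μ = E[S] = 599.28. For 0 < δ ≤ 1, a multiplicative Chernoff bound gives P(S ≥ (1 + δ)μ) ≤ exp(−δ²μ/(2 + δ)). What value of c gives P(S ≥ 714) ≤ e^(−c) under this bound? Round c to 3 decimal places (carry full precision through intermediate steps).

10.021

Write 714 = (1 + δ)μ, so δ = 714/599.28 − 1 = 0.1914297…
Then the exponent is δ²μ/(2 + δ) = (714 − μ)² / (μ·(2 + δ)) = 10.021228.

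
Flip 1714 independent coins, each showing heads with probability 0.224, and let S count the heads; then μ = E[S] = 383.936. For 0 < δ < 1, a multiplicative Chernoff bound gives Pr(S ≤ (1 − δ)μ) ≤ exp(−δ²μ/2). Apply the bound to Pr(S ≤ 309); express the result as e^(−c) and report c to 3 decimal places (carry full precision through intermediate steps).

7.313

Write 309 = (1 − δ)μ, so δ = 1 − 309/383.936 = 0.1951784…
Then the exponent is δ²μ/2 = (μ − 309)²/(2μ) = 7.312943.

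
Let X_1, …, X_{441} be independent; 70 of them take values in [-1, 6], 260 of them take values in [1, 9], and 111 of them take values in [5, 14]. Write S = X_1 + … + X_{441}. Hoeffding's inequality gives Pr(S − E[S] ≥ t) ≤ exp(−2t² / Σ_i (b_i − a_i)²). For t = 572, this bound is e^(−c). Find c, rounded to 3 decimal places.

22.517

Σ(b_i − a_i)² = 70·7² + 260·8² + 111·9² = 29061.
c = 2t² / 29061 = 2·572² / 29061 = 22.5171.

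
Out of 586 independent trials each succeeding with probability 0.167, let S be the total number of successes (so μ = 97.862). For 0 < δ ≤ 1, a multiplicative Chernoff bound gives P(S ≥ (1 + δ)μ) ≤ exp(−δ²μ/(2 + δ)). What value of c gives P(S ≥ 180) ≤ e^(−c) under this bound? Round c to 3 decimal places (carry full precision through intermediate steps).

Write 180 = (1 + δ)μ, so δ = 180/97.862 − 1 = 0.8393248…
Then the exponent is δ²μ/(2 + δ) = (180 − μ)² / (μ·(2 + δ)) = 24.280582.

24.281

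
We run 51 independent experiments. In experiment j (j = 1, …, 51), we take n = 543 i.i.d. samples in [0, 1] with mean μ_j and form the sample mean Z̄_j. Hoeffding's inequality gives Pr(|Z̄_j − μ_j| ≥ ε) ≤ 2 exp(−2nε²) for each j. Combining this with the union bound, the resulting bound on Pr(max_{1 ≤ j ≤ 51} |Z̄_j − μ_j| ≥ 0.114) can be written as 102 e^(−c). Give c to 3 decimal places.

Union bound over the 51 events: Pr(max_{1 ≤ j ≤ 51} |Z̄_j − μ_j| ≥ 0.114) ≤ 51·2·exp(−2nε²) = 102 exp(−2·543·0.114²).
So c = 2·543·0.114² = 14.1137.

14.114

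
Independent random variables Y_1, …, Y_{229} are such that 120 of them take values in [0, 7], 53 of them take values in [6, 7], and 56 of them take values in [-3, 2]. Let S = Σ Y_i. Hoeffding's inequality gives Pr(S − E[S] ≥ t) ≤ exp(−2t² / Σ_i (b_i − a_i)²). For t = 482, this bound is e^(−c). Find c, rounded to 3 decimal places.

Σ(b_i − a_i)² = 120·7² + 53·1² + 56·5² = 7333.
c = 2t² / 7333 = 2·482² / 7333 = 63.3640.

63.364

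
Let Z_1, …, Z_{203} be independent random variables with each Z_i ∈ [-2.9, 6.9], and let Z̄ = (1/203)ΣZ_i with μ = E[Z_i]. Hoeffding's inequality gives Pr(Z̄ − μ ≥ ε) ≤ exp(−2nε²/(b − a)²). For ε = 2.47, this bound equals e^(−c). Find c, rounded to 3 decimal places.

c = 2nε²/(b − a)² = 2·203·2.47² / 9.8² = 25.7910.

25.791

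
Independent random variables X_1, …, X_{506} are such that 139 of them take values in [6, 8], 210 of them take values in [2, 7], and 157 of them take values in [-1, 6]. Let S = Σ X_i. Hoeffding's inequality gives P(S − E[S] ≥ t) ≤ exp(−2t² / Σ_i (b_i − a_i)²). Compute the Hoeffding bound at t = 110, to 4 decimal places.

Σ(b_i − a_i)² = 139·2² + 210·5² + 157·7² = 13499.
Exponent = 2·110² / 13499 = 1.79273.
Bound = exp(−1.79273) = 0.16651.

0.1665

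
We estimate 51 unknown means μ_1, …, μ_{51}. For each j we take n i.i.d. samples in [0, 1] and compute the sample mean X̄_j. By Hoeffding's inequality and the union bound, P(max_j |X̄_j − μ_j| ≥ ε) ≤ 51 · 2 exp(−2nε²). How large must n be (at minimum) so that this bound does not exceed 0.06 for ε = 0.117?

272

Need 2·51·exp(−2nε²) ≤ 0.06, i.e. exp(−2nε²) ≤ 0.06/102.
So 2nε² ≥ ln(102/0.06) = 7.438384.
Hence n ≥ 7.438384/(2·0.117²) = 271.692.
The smallest integer n is 272.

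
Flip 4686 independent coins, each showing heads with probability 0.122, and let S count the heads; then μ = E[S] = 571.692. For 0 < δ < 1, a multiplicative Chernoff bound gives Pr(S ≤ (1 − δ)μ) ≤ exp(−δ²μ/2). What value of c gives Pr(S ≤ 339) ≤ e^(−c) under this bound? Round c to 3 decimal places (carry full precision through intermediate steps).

Write 339 = (1 − δ)μ, so δ = 1 − 339/571.692 = 0.4070234…
Then the exponent is δ²μ/2 = (μ − 339)²/(2μ) = 47.355540.

47.356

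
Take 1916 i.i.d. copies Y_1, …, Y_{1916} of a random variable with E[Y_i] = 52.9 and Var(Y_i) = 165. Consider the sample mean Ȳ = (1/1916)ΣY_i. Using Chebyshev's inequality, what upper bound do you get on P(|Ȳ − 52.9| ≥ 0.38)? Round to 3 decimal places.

0.596

Var(Ȳ) = Var(Y_i)/n = 165/1916 = 0.086117.
Chebyshev: P(|Ȳ − 52.9| ≥ 0.38) ≤ Var(Ȳ)/(0.38)² = 165/(1916·0.38²) = 0.5964.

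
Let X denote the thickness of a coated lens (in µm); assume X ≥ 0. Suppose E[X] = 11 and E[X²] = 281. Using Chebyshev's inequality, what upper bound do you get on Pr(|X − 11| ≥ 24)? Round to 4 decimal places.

0.2778

Var(X) = E[X²] − (E[X])² = 281 − 121 = 160.
Chebyshev's inequality: Pr(|X − μ| ≥ t) ≤ Var(X)/t² = 160/576 = 0.2778.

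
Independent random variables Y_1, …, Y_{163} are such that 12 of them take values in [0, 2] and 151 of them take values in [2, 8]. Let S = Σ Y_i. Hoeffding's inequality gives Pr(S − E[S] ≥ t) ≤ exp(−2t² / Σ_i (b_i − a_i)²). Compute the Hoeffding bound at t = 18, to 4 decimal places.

0.8886

Σ(b_i − a_i)² = 12·2² + 151·6² = 5484.
Exponent = 2·18² / 5484 = 0.11816.
Bound = exp(−0.11816) = 0.88855.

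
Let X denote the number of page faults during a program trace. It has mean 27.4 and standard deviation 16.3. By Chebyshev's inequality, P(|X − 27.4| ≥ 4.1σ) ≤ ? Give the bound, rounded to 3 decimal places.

Chebyshev: P(|X − μ| ≥ t) ≤ Var(X)/t².
Var(X) = σ² = 16.3² = 265.69.
t = 4.1·16.3 = 66.83.
Bound = 265.69 / 4466.2489 = 0.0595.

0.059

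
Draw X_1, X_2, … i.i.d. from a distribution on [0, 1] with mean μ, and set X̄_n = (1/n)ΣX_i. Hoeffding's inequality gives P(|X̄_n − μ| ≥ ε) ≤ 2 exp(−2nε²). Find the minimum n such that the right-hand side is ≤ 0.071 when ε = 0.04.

1044

Require 2·exp(−2nε²) ≤ 0.071, i.e. 2nε² ≥ ln(2/0.071) = 3.338223.
So n ≥ 3.338223 / (2·0.04²) = 1043.195.
The smallest integer n is 1044.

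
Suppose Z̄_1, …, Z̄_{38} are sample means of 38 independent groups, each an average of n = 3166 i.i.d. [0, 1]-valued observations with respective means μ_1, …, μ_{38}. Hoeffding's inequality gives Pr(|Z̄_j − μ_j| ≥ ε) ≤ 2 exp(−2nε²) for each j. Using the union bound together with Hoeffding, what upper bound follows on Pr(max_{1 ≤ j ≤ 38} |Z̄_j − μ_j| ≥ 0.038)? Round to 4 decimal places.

0.0081

Per-experiment Hoeffding bound: 2·exp(−2·3166·0.038²) = 2·exp(−9.14341) = 0.00021384.
Union bound over 38 events: 38·0.00021384 = 0.00813.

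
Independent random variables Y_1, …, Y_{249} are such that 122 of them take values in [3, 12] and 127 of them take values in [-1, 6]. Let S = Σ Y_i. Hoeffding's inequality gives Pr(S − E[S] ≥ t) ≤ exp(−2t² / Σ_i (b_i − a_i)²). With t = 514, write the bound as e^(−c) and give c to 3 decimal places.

Σ(b_i − a_i)² = 122·9² + 127·7² = 16105.
c = 2t² / 16105 = 2·514² / 16105 = 32.8092.

32.809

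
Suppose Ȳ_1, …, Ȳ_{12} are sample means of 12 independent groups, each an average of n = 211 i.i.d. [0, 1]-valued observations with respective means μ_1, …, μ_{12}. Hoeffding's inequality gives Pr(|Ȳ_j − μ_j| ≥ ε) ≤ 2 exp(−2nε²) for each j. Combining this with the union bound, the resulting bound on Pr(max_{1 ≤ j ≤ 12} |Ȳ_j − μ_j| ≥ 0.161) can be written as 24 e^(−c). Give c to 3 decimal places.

Union bound over the 12 events: Pr(max_{1 ≤ j ≤ 12} |Ȳ_j − μ_j| ≥ 0.161) ≤ 12·2·exp(−2nε²) = 24 exp(−2·211·0.161²).
So c = 2·211·0.161² = 10.9387.

10.939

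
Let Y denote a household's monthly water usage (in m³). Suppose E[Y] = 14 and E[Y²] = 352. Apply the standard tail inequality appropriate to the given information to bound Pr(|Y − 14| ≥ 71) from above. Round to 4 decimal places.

0.0309

The first two moments determine the variance, so Chebyshev's inequality is the sharpest standard bound available.
Var(Y) = E[Y²] − (E[Y])² = 352 − 196 = 156.
Chebyshev's inequality: Pr(|Y − μ| ≥ t) ≤ Var(Y)/t² = 156/5041 = 0.0309.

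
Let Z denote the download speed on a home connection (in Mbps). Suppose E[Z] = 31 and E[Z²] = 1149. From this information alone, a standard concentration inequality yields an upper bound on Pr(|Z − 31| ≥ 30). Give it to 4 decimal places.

0.2089

The first two moments determine the variance, so Chebyshev's inequality is the sharpest standard bound available.
Var(Z) = E[Z²] − (E[Z])² = 1149 − 961 = 188.
Chebyshev's inequality: Pr(|Z − μ| ≥ t) ≤ Var(Z)/t² = 188/900 = 0.2089.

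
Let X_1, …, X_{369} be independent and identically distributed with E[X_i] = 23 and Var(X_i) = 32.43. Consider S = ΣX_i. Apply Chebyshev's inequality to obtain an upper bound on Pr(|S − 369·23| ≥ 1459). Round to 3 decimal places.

Var(S) = n·Var(X_i) = 369·32.43 = 11966.67.
Chebyshev: Pr(|S − 369·23| ≥ 1459) ≤ Var(S)/1459² = 11966.67/2128681 = 0.0056.

0.006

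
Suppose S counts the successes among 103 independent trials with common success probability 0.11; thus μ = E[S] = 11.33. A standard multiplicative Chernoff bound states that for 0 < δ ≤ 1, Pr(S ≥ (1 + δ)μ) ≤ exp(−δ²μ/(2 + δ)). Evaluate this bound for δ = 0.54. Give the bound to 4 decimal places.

Exponent = δ²μ/(2 + δ) = 0.54²·11.33/2.54 = 1.3007.
Bound = exp(−1.3007) = 0.27234.

0.2723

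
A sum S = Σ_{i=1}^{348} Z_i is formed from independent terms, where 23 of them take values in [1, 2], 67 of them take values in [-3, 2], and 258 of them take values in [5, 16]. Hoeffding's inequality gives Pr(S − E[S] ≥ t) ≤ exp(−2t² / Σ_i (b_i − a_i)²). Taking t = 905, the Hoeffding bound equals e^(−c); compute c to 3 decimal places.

49.765

Σ(b_i − a_i)² = 23·1² + 67·5² + 258·11² = 32916.
c = 2t² / 32916 = 2·905² / 32916 = 49.7646.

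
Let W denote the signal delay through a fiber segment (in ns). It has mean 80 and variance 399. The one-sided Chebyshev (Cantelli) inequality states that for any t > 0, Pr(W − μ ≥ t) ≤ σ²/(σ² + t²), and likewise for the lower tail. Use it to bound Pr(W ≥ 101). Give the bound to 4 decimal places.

0.4750

Here σ² = 399 and t = 21, so σ² + t² = 840.
Cantelli's bound: 399/840 = 0.4750.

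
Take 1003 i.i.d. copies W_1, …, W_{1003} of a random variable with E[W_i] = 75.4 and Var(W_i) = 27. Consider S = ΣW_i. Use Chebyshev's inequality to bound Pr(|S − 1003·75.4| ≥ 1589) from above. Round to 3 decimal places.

0.011

Var(S) = n·Var(W_i) = 1003·27 = 27081.
Chebyshev: Pr(|S − 1003·75.4| ≥ 1589) ≤ Var(S)/1589² = 27081/2524921 = 0.0107.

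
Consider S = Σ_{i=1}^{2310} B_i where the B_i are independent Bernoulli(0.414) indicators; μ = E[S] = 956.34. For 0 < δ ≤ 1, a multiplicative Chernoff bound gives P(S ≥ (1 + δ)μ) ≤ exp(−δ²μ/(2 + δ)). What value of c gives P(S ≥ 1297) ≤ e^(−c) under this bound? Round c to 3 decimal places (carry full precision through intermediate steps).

51.501

Write 1297 = (1 + δ)μ, so δ = 1297/956.34 − 1 = 0.3562122…
Then the exponent is δ²μ/(2 + δ) = (1297 − μ)² / (μ·(2 + δ)) = 51.500988.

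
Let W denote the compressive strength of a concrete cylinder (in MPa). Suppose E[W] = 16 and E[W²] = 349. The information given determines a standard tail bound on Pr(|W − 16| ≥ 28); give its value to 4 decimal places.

The first two moments determine the variance, so Chebyshev's inequality is the sharpest standard bound available.
Var(W) = E[W²] − (E[W])² = 349 − 256 = 93.
Chebyshev's inequality: Pr(|W − μ| ≥ t) ≤ Var(W)/t² = 93/784 = 0.1186.

0.1186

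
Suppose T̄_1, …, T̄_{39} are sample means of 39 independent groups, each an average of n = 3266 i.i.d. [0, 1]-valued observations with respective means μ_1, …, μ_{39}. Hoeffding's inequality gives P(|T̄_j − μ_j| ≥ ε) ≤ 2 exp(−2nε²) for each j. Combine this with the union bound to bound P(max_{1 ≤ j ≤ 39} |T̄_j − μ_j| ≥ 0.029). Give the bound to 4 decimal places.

Per-experiment Hoeffding bound: 2·exp(−2·3266·0.029²) = 2·exp(−5.49341) = 0.0082276.
Union bound over 39 events: 39·0.0082276 = 0.32088.

0.3209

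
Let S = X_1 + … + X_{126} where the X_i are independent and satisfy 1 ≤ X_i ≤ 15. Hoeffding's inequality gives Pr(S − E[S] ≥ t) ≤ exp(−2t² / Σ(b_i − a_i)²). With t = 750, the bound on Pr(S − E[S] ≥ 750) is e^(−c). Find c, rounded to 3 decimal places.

45.554

Σ(b_i − a_i)² = 126·(14)² = 24696.
c = 2t²/24696 = 2·750²/24696 = 45.5539.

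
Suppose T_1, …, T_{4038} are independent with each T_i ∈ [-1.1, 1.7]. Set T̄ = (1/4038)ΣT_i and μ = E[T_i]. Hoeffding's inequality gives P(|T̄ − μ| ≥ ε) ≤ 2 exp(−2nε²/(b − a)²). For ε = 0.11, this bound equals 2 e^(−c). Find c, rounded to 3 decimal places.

12.464

c = 2nε²/(b − a)² = 2·4038·0.11² / 2.8² = 12.4642.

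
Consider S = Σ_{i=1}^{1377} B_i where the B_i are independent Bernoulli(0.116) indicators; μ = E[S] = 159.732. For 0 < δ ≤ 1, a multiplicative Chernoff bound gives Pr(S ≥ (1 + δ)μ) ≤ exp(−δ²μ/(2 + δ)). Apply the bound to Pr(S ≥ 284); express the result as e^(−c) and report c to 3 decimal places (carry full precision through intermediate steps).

34.801

Write 284 = (1 + δ)μ, so δ = 284/159.732 − 1 = 0.7779781…
Then the exponent is δ²μ/(2 + δ) = (284 − μ)² / (μ·(2 + δ)) = 34.801492.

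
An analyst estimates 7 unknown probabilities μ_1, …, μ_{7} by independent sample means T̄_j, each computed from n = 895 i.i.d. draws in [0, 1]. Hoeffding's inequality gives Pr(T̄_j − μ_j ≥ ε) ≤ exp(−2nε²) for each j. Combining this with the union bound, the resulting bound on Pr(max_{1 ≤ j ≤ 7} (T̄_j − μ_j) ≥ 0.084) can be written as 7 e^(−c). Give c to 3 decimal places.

Union bound over the 7 events: Pr(max_{1 ≤ j ≤ 7} (T̄_j − μ_j) ≥ 0.084) ≤ 7·exp(−2nε²) = 7 exp(−2·895·0.084²).
So c = 2·895·0.084² = 12.6302.

12.630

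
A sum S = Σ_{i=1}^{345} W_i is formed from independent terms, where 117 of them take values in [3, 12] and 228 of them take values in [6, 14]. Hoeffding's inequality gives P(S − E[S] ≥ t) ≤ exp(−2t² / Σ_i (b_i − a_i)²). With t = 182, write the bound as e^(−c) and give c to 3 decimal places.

2.752

Σ(b_i − a_i)² = 117·9² + 228·8² = 24069.
c = 2t² / 24069 = 2·182² / 24069 = 2.7524.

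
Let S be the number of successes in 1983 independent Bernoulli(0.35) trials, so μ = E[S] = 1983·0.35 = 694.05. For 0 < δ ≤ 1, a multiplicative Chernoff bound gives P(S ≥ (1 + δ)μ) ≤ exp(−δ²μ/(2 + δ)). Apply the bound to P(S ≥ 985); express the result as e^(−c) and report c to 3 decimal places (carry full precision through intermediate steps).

Write 985 = (1 + δ)μ, so δ = 985/694.05 − 1 = 0.4192061…
Then the exponent is δ²μ/(2 + δ) = (985 − μ)² / (μ·(2 + δ)) = 50.416547.

50.417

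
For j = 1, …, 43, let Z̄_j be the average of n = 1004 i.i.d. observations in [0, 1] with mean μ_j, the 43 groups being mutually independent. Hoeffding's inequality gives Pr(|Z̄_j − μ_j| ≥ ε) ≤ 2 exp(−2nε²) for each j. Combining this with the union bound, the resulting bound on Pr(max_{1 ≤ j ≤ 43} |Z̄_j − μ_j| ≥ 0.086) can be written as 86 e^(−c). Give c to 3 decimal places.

Union bound over the 43 events: Pr(max_{1 ≤ j ≤ 43} |Z̄_j − μ_j| ≥ 0.086) ≤ 43·2·exp(−2nε²) = 86 exp(−2·1004·0.086²).
So c = 2·1004·0.086² = 14.8512.

14.851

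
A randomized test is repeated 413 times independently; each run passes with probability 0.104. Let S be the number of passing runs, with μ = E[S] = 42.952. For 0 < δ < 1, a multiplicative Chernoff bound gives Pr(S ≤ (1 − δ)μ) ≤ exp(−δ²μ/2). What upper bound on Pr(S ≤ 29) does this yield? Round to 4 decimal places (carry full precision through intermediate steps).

Write 29 = (1 − δ)μ, so δ = 1 − 29/42.952 = 0.3248277…
Then the exponent is δ²μ/2 = (μ − 29)²/(2μ) = 2.265998.
Bound = exp(−2.265998) = 0.10373.

0.1037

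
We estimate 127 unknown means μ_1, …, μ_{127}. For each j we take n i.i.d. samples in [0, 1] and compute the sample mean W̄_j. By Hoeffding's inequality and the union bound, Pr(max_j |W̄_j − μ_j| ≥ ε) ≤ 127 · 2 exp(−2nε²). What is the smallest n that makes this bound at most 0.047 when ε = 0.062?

Need 2·127·exp(−2nε²) ≤ 0.047, i.e. exp(−2nε²) ≤ 0.047/254.
So 2nε² ≥ ln(254/0.047) = 8.594942.
Hence n ≥ 8.594942/(2·0.062²) = 1117.969.
The smallest integer n is 1118.

1118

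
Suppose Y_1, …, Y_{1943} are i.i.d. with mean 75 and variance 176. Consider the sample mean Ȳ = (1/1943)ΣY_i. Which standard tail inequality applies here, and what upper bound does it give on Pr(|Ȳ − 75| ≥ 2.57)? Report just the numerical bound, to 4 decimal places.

0.0137

With mean and variance of each term known, Chebyshev's inequality bounds the deviation of the sum (or sample mean).
Var(Ȳ) = Var(Y_i)/n = 176/1943 = 0.090582.
Chebyshev: Pr(|Ȳ − 75| ≥ 2.57) ≤ Var(Ȳ)/(2.57)² = 176/(1943·2.57²) = 0.0137.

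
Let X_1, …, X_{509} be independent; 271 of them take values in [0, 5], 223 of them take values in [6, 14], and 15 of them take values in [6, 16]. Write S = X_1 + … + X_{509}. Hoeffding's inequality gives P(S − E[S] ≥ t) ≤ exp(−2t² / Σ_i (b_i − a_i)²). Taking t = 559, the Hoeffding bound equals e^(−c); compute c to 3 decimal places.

Σ(b_i − a_i)² = 271·5² + 223·8² + 15·10² = 22547.
c = 2t² / 22547 = 2·559² / 22547 = 27.7182.

27.718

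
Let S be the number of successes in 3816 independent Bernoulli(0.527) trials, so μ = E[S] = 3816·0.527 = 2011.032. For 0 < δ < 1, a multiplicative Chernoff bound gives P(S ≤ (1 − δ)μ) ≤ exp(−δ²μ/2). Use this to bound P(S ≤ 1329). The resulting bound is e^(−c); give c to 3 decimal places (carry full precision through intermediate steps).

115.654

Write 1329 = (1 − δ)μ, so δ = 1 − 1329/2011.032 = 0.3391453…
Then the exponent is δ²μ/2 = (μ − 1329)²/(2μ) = 115.653965.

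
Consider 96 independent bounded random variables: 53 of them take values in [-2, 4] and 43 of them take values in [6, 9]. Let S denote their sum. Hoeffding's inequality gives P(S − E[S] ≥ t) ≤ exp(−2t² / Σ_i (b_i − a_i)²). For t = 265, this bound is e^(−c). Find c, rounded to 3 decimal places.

Σ(b_i − a_i)² = 53·6² + 43·3² = 2295.
c = 2t² / 2295 = 2·265² / 2295 = 61.1983.

61.198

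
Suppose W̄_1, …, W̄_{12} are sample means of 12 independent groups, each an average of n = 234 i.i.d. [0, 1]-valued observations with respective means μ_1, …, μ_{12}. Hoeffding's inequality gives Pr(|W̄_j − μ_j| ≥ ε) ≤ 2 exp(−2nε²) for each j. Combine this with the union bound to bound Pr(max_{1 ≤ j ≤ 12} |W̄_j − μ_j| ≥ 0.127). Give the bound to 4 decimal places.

Per-experiment Hoeffding bound: 2·exp(−2·234·0.127²) = 2·exp(−7.54837) = 0.0010539.
Union bound over 12 events: 12·0.0010539 = 0.01265.

0.0126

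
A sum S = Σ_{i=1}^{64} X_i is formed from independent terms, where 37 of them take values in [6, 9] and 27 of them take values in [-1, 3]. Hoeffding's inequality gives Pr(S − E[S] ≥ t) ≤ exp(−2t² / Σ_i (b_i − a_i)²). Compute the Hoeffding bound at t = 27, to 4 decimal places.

0.1487

Σ(b_i − a_i)² = 37·3² + 27·4² = 765.
Exponent = 2·27² / 765 = 1.90588.
Bound = exp(−1.90588) = 0.14869.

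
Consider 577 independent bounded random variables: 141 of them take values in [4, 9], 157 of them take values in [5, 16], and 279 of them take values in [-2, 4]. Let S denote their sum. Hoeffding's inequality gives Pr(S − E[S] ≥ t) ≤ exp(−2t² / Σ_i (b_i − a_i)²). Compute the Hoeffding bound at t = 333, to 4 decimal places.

Σ(b_i − a_i)² = 141·5² + 157·11² + 279·6² = 32566.
Exponent = 2·333² / 32566 = 6.81011.
Bound = exp(−6.81011) = 0.00110.

0.0011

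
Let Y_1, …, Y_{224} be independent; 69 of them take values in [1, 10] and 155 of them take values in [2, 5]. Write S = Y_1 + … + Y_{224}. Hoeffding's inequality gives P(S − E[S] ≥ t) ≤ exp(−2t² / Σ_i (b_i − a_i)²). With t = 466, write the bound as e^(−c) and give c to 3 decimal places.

Σ(b_i − a_i)² = 69·9² + 155·3² = 6984.
c = 2t² / 6984 = 2·466² / 6984 = 62.1867.

62.187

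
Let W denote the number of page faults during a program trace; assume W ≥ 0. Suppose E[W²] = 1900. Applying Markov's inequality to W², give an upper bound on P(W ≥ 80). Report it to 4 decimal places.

Since W ≥ 0, the event {W ≥ 80} is the same as {W² ≥ 6400}.
Markov's inequality applied to W² gives P(W² ≥ 6400) ≤ E[W²]/6400 = 1900/6400 = 0.2969.

0.2969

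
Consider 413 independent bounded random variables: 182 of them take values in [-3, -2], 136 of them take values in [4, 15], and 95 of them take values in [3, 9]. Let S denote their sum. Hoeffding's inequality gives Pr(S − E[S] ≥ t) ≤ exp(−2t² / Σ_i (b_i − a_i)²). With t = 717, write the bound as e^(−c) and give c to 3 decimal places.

51.260

Σ(b_i − a_i)² = 182·1² + 136·11² + 95·6² = 20058.
c = 2t² / 20058 = 2·717² / 20058 = 51.2602.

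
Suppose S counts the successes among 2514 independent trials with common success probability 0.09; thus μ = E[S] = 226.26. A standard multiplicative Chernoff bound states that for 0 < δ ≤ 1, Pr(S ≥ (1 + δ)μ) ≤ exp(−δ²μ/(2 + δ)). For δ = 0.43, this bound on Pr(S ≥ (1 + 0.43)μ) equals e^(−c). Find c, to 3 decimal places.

c = δ²μ/(2 + δ) = 0.43²·226.26/(2 + 0.43) = 17.2162.

17.216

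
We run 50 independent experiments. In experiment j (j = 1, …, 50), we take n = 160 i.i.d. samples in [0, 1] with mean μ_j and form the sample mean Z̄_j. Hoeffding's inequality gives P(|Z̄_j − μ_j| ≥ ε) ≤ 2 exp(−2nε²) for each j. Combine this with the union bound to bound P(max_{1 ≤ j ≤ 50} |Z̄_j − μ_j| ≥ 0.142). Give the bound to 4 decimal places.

0.1577

Per-experiment Hoeffding bound: 2·exp(−2·160·0.142²) = 2·exp(−6.45248) = 0.0031532.
Union bound over 50 events: 50·0.0031532 = 0.15766.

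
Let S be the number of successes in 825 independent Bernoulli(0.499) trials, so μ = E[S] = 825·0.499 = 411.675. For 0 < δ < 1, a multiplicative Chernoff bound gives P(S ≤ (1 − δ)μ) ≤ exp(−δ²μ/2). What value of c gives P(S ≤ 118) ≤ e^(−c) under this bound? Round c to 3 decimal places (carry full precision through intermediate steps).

104.749

Write 118 = (1 − δ)μ, so δ = 1 − 118/411.675 = 0.7133661…
Then the exponent is δ²μ/2 = (μ − 118)²/(2μ) = 104.748899.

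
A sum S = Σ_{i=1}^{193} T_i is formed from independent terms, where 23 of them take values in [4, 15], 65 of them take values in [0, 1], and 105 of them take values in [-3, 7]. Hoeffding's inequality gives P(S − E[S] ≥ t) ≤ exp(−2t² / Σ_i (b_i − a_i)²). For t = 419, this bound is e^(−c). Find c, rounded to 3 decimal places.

26.305

Σ(b_i − a_i)² = 23·11² + 65·1² + 105·10² = 13348.
c = 2t² / 13348 = 2·419² / 13348 = 26.3052.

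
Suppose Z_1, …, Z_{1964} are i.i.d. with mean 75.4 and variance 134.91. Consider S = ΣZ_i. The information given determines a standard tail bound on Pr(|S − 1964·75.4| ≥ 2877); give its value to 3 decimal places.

With mean and variance of each term known, Chebyshev's inequality bounds the deviation of the sum (or sample mean).
Var(S) = n·Var(Z_i) = 1964·134.91 = 264963.24.
Chebyshev: Pr(|S − 1964·75.4| ≥ 2877) ≤ Var(S)/2877² = 264963.24/8277129 = 0.0320.

0.032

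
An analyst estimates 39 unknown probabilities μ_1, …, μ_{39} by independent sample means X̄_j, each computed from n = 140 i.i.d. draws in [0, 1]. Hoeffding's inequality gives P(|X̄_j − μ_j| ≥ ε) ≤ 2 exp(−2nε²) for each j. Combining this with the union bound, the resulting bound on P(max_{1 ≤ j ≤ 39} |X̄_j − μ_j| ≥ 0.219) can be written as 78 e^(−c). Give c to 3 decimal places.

13.429

Union bound over the 39 events: P(max_{1 ≤ j ≤ 39} |X̄_j − μ_j| ≥ 0.219) ≤ 39·2·exp(−2nε²) = 78 exp(−2·140·0.219²).
So c = 2·140·0.219² = 13.4291.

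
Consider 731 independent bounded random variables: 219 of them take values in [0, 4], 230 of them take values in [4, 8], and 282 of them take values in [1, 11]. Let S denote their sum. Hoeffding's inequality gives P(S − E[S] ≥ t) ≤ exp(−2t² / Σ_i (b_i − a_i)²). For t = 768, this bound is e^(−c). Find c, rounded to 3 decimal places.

Σ(b_i − a_i)² = 219·4² + 230·4² + 282·10² = 35384.
c = 2t² / 35384 = 2·768² / 35384 = 33.3385.

33.338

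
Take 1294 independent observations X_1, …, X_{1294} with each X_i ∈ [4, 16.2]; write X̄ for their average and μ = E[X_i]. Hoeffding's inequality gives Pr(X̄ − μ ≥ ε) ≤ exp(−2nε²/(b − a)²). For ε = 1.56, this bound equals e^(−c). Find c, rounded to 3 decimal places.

c = 2nε²/(b − a)² = 2·1294·1.56² / 12.2² = 42.3149.

42.315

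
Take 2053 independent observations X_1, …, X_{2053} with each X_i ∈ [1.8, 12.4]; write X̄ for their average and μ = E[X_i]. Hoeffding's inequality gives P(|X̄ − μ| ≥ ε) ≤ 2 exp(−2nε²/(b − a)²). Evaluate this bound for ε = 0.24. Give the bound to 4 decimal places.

0.2437

Exponent: 2nε²/(b − a)² = 2·2053·0.24² / 10.6² = 2.10489.
Bound = 2·exp(−2.10489) = 0.24372.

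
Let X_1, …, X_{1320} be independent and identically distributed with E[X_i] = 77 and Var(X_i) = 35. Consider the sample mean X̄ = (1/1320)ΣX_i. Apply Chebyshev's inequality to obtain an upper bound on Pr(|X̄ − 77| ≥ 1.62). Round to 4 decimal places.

0.0101

Var(X̄) = Var(X_i)/n = 35/1320 = 0.026515.
Chebyshev: Pr(|X̄ − 77| ≥ 1.62) ≤ Var(X̄)/(1.62)² = 35/(1320·1.62²) = 0.0101.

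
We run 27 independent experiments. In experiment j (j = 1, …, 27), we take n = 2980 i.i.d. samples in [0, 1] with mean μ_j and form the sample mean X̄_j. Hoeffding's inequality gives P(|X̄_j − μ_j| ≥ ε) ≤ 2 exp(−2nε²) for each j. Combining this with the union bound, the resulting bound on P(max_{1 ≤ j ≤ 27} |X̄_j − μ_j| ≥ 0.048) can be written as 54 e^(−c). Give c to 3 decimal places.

13.732

Union bound over the 27 events: P(max_{1 ≤ j ≤ 27} |X̄_j − μ_j| ≥ 0.048) ≤ 27·2·exp(−2nε²) = 54 exp(−2·2980·0.048²).
So c = 2·2980·0.048² = 13.7318.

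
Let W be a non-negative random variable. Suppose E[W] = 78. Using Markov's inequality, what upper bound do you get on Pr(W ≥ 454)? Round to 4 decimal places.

0.1718

Markov's inequality: for a non-negative random variable, Pr(W ≥ a) ≤ E[W]/a.
Here E[W] = 78 and a = 454, so the bound is 78/454 = 0.1718.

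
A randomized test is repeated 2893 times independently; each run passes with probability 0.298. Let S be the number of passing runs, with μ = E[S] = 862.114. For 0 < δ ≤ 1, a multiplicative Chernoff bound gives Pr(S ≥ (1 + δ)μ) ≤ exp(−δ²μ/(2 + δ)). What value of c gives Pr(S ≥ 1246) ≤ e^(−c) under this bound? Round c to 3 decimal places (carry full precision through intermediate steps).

Write 1246 = (1 + δ)μ, so δ = 1246/862.114 − 1 = 0.4452845…
Then the exponent is δ²μ/(2 + δ) = (1246 − μ)² / (μ·(2 + δ)) = 69.905357.

69.905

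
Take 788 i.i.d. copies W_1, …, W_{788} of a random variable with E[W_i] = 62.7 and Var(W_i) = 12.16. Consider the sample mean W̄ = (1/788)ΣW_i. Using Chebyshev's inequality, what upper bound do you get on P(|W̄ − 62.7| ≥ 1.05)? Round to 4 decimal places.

Var(W̄) = Var(W_i)/n = 12.16/788 = 0.015431.
Chebyshev: P(|W̄ − 62.7| ≥ 1.05) ≤ Var(W̄)/(1.05)² = 12.16/(788·1.05²) = 0.0140.

0.0140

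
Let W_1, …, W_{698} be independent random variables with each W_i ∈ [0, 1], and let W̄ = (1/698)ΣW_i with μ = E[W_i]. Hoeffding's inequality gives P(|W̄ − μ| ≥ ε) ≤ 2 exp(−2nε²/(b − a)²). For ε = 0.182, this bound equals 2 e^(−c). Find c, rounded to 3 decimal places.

c = 2nε²/(b − a)² = 2·698·0.182² / 1² = 46.2411.

46.241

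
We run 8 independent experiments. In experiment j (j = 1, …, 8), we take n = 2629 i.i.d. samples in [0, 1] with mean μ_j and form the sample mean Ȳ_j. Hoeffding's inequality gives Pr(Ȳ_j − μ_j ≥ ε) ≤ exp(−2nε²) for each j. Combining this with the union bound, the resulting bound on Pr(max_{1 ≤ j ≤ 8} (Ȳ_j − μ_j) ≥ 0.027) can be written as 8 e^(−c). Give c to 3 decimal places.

3.833

Union bound over the 8 events: Pr(max_{1 ≤ j ≤ 8} (Ȳ_j − μ_j) ≥ 0.027) ≤ 8·exp(−2nε²) = 8 exp(−2·2629·0.027²).
So c = 2·2629·0.027² = 3.8331.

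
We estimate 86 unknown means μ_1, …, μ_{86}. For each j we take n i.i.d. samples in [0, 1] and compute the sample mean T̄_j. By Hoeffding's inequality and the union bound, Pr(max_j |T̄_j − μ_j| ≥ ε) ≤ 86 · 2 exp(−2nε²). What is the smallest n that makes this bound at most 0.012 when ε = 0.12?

Need 2·86·exp(−2nε²) ≤ 0.012, i.e. exp(−2nε²) ≤ 0.012/172.
So 2nε² ≥ ln(172/0.012) = 9.570343.
Hence n ≥ 9.570343/(2·0.12²) = 332.304.
The smallest integer n is 333.

333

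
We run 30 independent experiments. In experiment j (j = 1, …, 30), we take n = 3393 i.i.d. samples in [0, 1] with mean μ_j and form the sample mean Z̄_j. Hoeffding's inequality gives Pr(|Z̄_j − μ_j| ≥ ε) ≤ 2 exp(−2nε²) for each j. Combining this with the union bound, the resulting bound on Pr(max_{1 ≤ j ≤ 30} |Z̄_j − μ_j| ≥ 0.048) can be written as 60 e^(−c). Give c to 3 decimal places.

15.635

Union bound over the 30 events: Pr(max_{1 ≤ j ≤ 30} |Z̄_j − μ_j| ≥ 0.048) ≤ 30·2·exp(−2nε²) = 60 exp(−2·3393·0.048²).
So c = 2·3393·0.048² = 15.6349.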